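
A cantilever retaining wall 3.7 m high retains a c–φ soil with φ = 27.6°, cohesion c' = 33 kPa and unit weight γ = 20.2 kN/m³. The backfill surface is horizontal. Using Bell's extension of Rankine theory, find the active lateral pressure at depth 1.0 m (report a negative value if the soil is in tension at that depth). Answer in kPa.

K_a = (1 − sin φ)/(1 + sin φ) = 0.3668.
σ_a = K_a γ z − 2c√K_a = 0.3668×20.2×1.0 − 2×33×0.6056 = -32.56 kPa.

-32.6 kPa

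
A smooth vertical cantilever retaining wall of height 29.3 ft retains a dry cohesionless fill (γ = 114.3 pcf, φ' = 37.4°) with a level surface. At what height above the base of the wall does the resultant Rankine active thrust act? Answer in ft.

K_a = 0.2443.
The pressure distribution is triangular, so the resultant acts at H/3 above the base = 29.3/3 = 9.767 ft.

9.77 ft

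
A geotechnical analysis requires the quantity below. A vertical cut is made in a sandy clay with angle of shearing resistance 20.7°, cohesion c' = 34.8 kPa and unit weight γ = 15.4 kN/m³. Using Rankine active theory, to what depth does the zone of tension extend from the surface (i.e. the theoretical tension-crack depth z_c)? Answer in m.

K_a = tan²(45° − 20.7°/2) = 0.4777; √K_a = 0.6911.
The active pressure is zero where K_a γ z = 2c√K_a, so z_c = 2c/(γ√K_a) = 2×34.8/(15.4×0.6911) = 6.539 m.

6.54 m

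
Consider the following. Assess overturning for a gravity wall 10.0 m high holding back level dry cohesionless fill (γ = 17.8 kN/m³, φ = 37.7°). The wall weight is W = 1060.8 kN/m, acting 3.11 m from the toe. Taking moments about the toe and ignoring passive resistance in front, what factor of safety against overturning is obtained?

4.61

K_a = tan²(45° − 37.7°/2) = 0.2411.
P_a = ½K_aγH² = 0.5×0.2411×17.8×10.0² = 214.5 kN/m, acting at H/3 = 3.333 m above the base.
Overturning moment M_o = P_a × H/3 = 214.5 × 3.333 = 715.1.
Resisting moment M_r = W × 3.11 = 1060.8 × 3.11 = 3299.
FS_overturning = M_r/M_o = 3299/715.1 = 4.613.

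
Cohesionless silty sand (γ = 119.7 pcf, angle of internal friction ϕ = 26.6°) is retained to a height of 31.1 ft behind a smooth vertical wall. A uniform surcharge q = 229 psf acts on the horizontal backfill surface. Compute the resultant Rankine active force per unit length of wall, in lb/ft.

K_a = tan²(45° − φ/2) = 0.3814.
Soil triangle: ½ K_a γ H² = 0.5×0.3814×119.7×31.1² = 22080 lb/ft.
Surcharge rectangle: K_a q H = 0.3814×229×31.1 = 2717 lb/ft.
Total = 22080 + 2717 = 24800 lb/ft.

24800 lb/ft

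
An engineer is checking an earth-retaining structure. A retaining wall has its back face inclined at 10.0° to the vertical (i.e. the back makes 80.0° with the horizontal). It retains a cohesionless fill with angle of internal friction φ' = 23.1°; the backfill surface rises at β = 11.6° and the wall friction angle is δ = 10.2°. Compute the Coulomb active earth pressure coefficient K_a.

K_a = sin²(α+φ) / [sin²α · sin(α−δ) · (1 + √{sin(φ+δ)sin(φ−β) / (sin(α−δ)sin(α+β))})²].
With α = 80.0°, φ = 23.1°, δ = 10.2°, β = 11.6°: K_a = 0.5791.

0.579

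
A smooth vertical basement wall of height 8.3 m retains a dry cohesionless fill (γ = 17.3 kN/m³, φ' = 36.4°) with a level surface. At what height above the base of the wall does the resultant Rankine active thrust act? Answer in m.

2.77 m

K_a = 0.2552.
The pressure distribution is triangular, so the resultant acts at H/3 above the base = 8.3/3 = 2.767 m.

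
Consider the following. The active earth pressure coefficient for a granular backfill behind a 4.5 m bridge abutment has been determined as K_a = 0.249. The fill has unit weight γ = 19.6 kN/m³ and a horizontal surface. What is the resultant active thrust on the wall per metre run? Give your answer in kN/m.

49.4 kN/m

P = ½ K_a γ H² = 0.5 × 0.249 × 19.6 × 4.5² = 49.41 kN/m.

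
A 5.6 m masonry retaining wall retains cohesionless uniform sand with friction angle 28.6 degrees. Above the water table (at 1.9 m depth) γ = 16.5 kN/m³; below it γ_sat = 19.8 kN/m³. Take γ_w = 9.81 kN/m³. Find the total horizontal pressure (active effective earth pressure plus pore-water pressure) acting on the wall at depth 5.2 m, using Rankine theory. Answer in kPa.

K_a = (1 − sin φ)/(1 + sin φ) = 0.3525.
γ' = 19.8 − 9.81 = 9.990 kN/m³.
Effective vertical stress at 5.2 m: σ'_v = 16.5×1.9 + 9.990×3.30 = 64.32 kPa.
σ'_h = K_a σ'_v = 0.3525 × 64.32 = 22.67 kPa; u = γ_w × 3.30 = 32.37 kPa.
Total σ_h = 22.67 + 32.37 = 55.05 kPa.

55.0 kPa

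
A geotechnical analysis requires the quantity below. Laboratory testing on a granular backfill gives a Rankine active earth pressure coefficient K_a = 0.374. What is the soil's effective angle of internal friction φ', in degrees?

27.1°

K_a = tan²(45° − φ/2) ⇒ 45° − φ/2 = arctan(√0.374) = 31.45°.
φ = 2(45° − 31.45°) = 27.10°.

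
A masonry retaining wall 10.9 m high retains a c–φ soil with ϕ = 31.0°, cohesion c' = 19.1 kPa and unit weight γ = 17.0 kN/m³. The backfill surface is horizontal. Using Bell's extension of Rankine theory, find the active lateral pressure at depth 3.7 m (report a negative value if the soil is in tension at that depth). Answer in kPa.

K_a = (1 − sin φ)/(1 + sin φ) = 0.3201.
σ_a = K_a γ z − 2c√K_a = 0.3201×17.0×3.7 − 2×19.1×0.5658 = -1.478 kPa.

-1.48 kPa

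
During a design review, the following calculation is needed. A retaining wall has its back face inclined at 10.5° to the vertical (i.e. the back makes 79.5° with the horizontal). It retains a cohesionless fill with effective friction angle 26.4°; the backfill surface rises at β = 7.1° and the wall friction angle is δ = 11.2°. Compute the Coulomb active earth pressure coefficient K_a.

K_a = sin²(α+φ) / [sin²α · sin(α−δ) · (1 + √{sin(φ+δ)sin(φ−β) / (sin(α−δ)sin(α+β))})²].
With α = 79.5°, φ = 26.4°, δ = 11.2°, β = 7.1°: K_a = 0.4789.

0.479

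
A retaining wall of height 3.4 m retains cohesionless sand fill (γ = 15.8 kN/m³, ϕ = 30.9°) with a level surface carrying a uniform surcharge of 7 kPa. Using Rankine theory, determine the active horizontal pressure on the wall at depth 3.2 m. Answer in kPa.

K_a = (1 − sin φ)/(1 + sin φ) = 0.3214.
σ_v = γz + q = 15.8 × 3.2 + 7 = 57.56 kPa.
σ_h = K_a σ_v = 0.3214 × 57.56 = 18.50 kPa.

18.5 kPa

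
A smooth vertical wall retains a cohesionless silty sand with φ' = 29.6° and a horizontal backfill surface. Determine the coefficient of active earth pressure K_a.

K_a = (1 − sin φ)/(1 + sin φ) = (1 − sin 29.6°)/(1 + sin 29.6°) = 0.3387.

0.339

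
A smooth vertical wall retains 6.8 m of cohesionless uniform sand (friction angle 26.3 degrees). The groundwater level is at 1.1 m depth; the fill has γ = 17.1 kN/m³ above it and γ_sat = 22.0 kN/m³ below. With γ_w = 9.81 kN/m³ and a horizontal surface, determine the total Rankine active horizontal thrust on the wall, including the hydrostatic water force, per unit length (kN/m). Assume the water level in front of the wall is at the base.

K_a = tan²(45° − φ/2) = 0.3859.
γ' = 22.0 − 9.81 = 12.19 kN/m³. Depth below WT = 5.7 m.
σ'_h at WT = K_a γ d_w = 7.259 kPa; at base = 7.259 + K_a γ' × 5.7 = 34.08 kPa.
P₁ (0–1.1 m) = ½×7.259×1.1 = 3.993. P₂ (1.1–6.8 m) = ½(7.259+34.08)×5.7 = 117.8.
P_w = ½ γ_w h₂² = 0.5×9.81×5.7² = 159.4. Total = 3.993+117.8+159.4 = 281.2 kN/m.

281 kN/m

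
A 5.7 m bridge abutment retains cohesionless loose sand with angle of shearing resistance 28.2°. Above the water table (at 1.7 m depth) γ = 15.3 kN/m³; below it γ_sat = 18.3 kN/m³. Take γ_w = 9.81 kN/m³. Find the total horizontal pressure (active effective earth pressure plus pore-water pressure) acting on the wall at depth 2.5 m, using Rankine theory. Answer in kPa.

K_a = (1 − sin φ)/(1 + sin φ) = 0.3582.
γ' = 18.3 − 9.81 = 8.490 kN/m³.
Effective vertical stress at 2.5 m: σ'_v = 15.3×1.7 + 8.490×0.800 = 32.80 kPa.
σ'_h = K_a σ'_v = 0.3582 × 32.80 = 11.75 kPa; u = γ_w × 0.800 = 7.848 kPa.
Total σ_h = 11.75 + 7.848 = 19.60 kPa.

19.6 kPa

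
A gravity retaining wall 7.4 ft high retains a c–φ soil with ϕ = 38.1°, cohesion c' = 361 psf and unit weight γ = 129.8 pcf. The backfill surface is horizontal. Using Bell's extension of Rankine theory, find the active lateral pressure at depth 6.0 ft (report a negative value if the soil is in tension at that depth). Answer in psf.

K_a = (1 − sin φ)/(1 + sin φ) = 0.2368.
σ_a = K_a γ z − 2c√K_a = 0.2368×129.8×6.0 − 2×361×0.4867 = -166.9 psf.

-167 psf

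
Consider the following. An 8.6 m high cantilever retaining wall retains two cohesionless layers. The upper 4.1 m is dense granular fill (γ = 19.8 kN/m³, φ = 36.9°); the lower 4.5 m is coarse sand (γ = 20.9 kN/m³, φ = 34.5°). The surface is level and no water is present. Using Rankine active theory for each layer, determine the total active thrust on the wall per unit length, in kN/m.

K_a1 = tan²(45°−36.9°/2) = 0.2497; K_a2 = tan²(45°−34.5°/2) = 0.2768.
Layer 1: σ at base = K_a1 γ₁ h₁ = 20.27 kPa; P₁ = ½×20.27×4.1 = 41.55.
Layer 2: σ_v at top = γ₁h₁ = 81.18; σ_h top = K_a2×81.18 = 22.47; σ_h base = K_a2×(81.18+20.9×4.5) = 48.51.
P₂ = ½(22.47+48.51)×4.5 = 159.7. Total P_a = 41.55+159.7 = 201.2 kN/m.

201 kN/m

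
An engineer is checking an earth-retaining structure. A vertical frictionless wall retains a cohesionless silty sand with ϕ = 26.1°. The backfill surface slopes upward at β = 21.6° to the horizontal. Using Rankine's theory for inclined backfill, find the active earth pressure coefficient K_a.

0.547

K_a = cos β · (cos β − √(cos²β − cos²φ)) / (cos β + √(cos²β − cos²φ)).
cos β = 0.9298, cos φ = 0.8980, √(cos²β − cos²φ) = 0.2409.
K_a = 0.9298 × (0.9298 − 0.2409)/(0.9298 + 0.2409) = 0.5471.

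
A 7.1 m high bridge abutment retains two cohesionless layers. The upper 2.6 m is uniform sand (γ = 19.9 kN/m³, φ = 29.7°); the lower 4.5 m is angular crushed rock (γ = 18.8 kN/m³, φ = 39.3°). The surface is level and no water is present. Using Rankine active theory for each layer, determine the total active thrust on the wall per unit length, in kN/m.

K_a1 = tan²(45°−29.7°/2) = 0.3374; K_a2 = tan²(45°−39.3°/2) = 0.2245.
Layer 1: σ at base = K_a1 γ₁ h₁ = 17.46 kPa; P₁ = ½×17.46×2.6 = 22.69.
Layer 2: σ_v at top = γ₁h₁ = 51.74; σ_h top = K_a2×51.74 = 11.61; σ_h base = K_a2×(51.74+18.8×4.5) = 30.60.
P₂ = ½(11.61+30.60)×4.5 = 94.98. Total P_a = 22.69+94.98 = 117.7 kN/m.

118 kN/m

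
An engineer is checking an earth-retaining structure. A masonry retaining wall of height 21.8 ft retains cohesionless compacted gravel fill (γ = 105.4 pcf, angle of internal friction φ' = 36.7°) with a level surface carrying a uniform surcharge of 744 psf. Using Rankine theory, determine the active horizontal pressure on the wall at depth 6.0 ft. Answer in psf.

K_a = (1 − sin φ)/(1 + sin φ) = 0.2519.
σ_v = γz + q = 105.4 × 6.0 + 744 = 1376 psf.
σ_h = K_a σ_v = 0.2519 × 1376 = 346.7 psf.

347 psf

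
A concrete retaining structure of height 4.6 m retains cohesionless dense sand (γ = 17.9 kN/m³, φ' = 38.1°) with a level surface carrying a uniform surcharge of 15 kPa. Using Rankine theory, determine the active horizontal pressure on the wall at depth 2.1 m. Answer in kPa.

12.5 kPa

K_a = (1 − sin φ)/(1 + sin φ) = 0.2368.
σ_v = γz + q = 17.9 × 2.1 + 15 = 52.59 kPa.
σ_h = K_a σ_v = 0.2368 × 52.59 = 12.45 kPa.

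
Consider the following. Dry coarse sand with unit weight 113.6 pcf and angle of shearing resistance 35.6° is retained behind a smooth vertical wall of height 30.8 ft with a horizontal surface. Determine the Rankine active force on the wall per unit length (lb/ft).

14200 lb/ft

K_a = tan²(45° − φ/2) = 0.2641.
P_a = ½ K_a γ H² = 0.5 × 0.2641 × 113.6 × 30.8² = 14230 lb/ft.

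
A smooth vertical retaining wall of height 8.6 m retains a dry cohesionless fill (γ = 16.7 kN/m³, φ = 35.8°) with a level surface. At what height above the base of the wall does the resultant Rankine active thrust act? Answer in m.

2.87 m

K_a = 0.2619.
The pressure distribution is triangular, so the resultant acts at H/3 above the base = 8.6/3 = 2.867 m.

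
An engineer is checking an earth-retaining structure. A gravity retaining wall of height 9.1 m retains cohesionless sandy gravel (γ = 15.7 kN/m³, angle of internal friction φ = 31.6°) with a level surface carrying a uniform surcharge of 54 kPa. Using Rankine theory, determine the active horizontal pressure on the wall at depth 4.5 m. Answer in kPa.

38.9 kPa

K_a = (1 − sin φ)/(1 + sin φ) = 0.3123.
σ_v = γz + q = 15.7 × 4.5 + 54 = 124.6 kPa.
σ_h = K_a σ_v = 0.3123 × 124.6 = 38.93 kPa.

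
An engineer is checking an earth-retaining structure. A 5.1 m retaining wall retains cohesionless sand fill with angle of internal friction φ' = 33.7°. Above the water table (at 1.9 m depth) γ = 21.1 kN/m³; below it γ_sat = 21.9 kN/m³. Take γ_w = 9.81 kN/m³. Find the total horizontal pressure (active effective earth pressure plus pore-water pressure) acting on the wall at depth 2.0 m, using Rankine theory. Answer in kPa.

K_a = (1 − sin φ)/(1 + sin φ) = 0.2863.
γ' = 21.9 − 9.81 = 12.09 kN/m³.
Effective vertical stress at 2.0 m: σ'_v = 21.1×1.9 + 12.09×0.100 = 41.30 kPa.
σ'_h = K_a σ'_v = 0.2863 × 41.30 = 11.82 kPa; u = γ_w × 0.100 = 0.9810 kPa.
Total σ_h = 11.82 + 0.9810 = 12.80 kPa.

12.8 kPa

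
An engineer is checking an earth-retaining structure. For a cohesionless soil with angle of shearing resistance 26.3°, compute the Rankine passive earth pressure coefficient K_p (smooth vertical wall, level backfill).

2.59

K_p = (1 + sin φ)/(1 − sin φ) = tan²(45° + 26.3°/2) = 2.591.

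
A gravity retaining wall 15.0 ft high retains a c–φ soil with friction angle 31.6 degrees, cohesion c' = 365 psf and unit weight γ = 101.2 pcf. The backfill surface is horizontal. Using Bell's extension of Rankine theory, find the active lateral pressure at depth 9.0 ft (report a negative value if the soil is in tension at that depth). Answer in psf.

-123 psf

K_a = (1 − sin φ)/(1 + sin φ) = 0.3123.
σ_a = K_a γ z − 2c√K_a = 0.3123×101.2×9.0 − 2×365×0.5589 = -123.5 psf.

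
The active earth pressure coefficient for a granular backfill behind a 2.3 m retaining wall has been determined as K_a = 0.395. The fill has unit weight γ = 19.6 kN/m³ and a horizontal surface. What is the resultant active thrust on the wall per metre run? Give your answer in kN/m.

20.5 kN/m

P = ½ K_a γ H² = 0.5 × 0.395 × 19.6 × 2.3² = 20.48 kN/m.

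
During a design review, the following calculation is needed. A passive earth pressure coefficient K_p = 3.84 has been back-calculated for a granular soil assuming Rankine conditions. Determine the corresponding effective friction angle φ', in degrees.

K_p = (1+sin φ)/(1−sin φ) ⇒ sin φ = (K_p − 1)/(K_p + 1) = 0.5868.
φ = arcsin(0.5868) = 35.93°.

35.9°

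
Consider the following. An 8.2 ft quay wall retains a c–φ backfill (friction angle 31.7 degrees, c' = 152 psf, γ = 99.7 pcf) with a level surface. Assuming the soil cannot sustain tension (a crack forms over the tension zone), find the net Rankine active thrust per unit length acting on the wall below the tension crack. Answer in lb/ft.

K_a = 0.3111; √K_a = 0.5577.
Tension-crack depth z_c = 2c/(γ√K_a) = 2×152/(99.7×0.5577) = 5.467 ft.
σ_a at base = K_a γ H − 2c√K_a = 0.3111×99.7×8.2 − 2×152×0.5577 = 84.76 psf.
P_a = ½ × 84.76 × (H − z_c) = 0.5×84.76×2.733 = 115.8 lb/ft.

116 lb/ft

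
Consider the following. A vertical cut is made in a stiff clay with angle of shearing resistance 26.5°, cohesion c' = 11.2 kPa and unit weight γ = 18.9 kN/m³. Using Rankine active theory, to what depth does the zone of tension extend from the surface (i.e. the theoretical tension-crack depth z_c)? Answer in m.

1.92 m

K_a = tan²(45° − 26.5°/2) = 0.3829; √K_a = 0.6188.
The active pressure is zero where K_a γ z = 2c√K_a, so z_c = 2c/(γ√K_a) = 2×11.2/(18.9×0.6188) = 1.915 m.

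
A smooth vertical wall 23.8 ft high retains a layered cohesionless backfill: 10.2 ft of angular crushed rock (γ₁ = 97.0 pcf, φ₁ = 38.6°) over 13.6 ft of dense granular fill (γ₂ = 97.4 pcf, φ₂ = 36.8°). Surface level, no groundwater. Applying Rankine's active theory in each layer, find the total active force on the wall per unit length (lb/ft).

6800 lb/ft

K_a1 = tan²(45°−38.6°/2) = 0.2316; K_a2 = tan²(45°−36.8°/2) = 0.2508.
Layer 1: σ at base = K_a1 γ₁ h₁ = 229.2 psf; P₁ = ½×229.2×10.2 = 1169.
Layer 2: σ_v at top = γ₁h₁ = 989.4; σ_h top = K_a2×989.4 = 248.1; σ_h base = K_a2×(989.4+97.4×13.6) = 580.3.
P₂ = ½(248.1+580.3)×13.6 = 5633. Total P_a = 1169+5633 = 6802 lb/ft.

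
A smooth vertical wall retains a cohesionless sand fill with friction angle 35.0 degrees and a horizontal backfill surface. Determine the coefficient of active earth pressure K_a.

K_a = tan²(45° − φ/2) = tan²(27.50°) = 0.2710.

0.271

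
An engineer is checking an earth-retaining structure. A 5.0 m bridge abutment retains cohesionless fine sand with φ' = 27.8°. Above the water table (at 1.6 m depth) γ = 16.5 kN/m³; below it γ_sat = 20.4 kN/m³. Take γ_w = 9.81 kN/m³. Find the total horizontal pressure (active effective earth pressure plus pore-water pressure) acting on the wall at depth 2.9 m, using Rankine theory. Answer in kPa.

K_a = (1 − sin φ)/(1 + sin φ) = 0.3639.
γ' = 20.4 − 9.81 = 10.59 kN/m³.
Effective vertical stress at 2.9 m: σ'_v = 16.5×1.6 + 10.59×1.30 = 40.17 kPa.
σ'_h = K_a σ'_v = 0.3639 × 40.17 = 14.62 kPa; u = γ_w × 1.30 = 12.75 kPa.
Total σ_h = 14.62 + 12.75 = 27.37 kPa.

27.4 kPa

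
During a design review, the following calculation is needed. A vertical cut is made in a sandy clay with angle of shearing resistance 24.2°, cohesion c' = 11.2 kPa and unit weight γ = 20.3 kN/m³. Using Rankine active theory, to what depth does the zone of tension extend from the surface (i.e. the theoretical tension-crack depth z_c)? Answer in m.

K_a = tan²(45° − 24.2°/2) = 0.4185; √K_a = 0.6469.
The active pressure is zero where K_a γ z = 2c√K_a, so z_c = 2c/(γ√K_a) = 2×11.2/(20.3×0.6469) = 1.706 m.

1.71 m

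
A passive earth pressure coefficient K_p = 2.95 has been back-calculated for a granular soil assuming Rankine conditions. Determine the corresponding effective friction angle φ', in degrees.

29.6°

K_p = (1+sin φ)/(1−sin φ) ⇒ sin φ = (K_p − 1)/(K_p + 1) = 0.4937.
φ = arcsin(0.4937) = 29.58°.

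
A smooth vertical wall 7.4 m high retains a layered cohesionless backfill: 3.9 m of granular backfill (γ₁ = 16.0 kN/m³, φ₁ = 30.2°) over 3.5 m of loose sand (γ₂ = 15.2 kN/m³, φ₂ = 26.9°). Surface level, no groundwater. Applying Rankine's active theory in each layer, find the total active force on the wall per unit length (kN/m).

K_a1 = tan²(45°−30.2°/2) = 0.3307; K_a2 = tan²(45°−26.9°/2) = 0.3770.
Layer 1: σ at base = K_a1 γ₁ h₁ = 20.63 kPa; P₁ = ½×20.63×3.9 = 40.23.
Layer 2: σ_v at top = γ₁h₁ = 62.40; σ_h top = K_a2×62.40 = 23.52; σ_h base = K_a2×(62.40+15.2×3.5) = 43.58.
P₂ = ½(23.52+43.58)×3.5 = 117.4. Total P_a = 40.23+117.4 = 157.7 kN/m.

158 kN/m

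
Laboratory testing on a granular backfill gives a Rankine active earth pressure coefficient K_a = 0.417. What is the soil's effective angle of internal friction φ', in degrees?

K_a = tan²(45° − φ/2) ⇒ 45° − φ/2 = arctan(√0.417) = 32.85°.
φ = 2(45° − 32.85°) = 24.29°.

24.3°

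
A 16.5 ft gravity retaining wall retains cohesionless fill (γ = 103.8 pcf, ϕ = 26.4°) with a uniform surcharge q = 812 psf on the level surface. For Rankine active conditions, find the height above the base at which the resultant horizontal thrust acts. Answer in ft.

6.84 ft

K_a = 0.3844.
Triangular part P₁ = ½K_aγH² = 5432 at H/3 = 5.500 ft; rectangular part P₂ = K_a q H = 5151 at H/2 = 8.250 ft.
ȳ = (P₁·5.500 + P₂·8.250)/(P₁+P₂) = 6.838 ft.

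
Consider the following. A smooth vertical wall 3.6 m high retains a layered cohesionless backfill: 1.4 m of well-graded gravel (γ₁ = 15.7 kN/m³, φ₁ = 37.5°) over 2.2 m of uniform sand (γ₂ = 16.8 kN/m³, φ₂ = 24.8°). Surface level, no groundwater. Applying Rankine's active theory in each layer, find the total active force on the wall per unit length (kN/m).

K_a1 = tan²(45°−37.5°/2) = 0.2432; K_a2 = tan²(45°−24.8°/2) = 0.4090.
Layer 1: σ at base = K_a1 γ₁ h₁ = 5.345 kPa; P₁ = ½×5.345×1.4 = 3.742.
Layer 2: σ_v at top = γ₁h₁ = 21.98; σ_h top = K_a2×21.98 = 8.990; σ_h base = K_a2×(21.98+16.8×2.2) = 24.11.
P₂ = ½(8.990+24.11)×2.2 = 36.41. Total P_a = 3.742+36.41 = 40.15 kN/m.

40.1 kN/m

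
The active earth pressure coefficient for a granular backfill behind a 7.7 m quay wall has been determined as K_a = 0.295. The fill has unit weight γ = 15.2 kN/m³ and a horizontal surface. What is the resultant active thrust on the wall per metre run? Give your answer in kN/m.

P = ½ K_a γ H² = 0.5 × 0.295 × 15.2 × 7.7² = 132.9 kN/m.

133 kN/m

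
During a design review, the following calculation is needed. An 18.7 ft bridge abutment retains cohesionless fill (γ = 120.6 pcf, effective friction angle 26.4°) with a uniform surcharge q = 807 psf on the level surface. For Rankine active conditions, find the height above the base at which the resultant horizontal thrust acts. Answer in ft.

K_a = 0.3844.
Triangular part P₁ = ½K_aγH² = 8106 at H/3 = 6.233 ft; rectangular part P₂ = K_a q H = 5801 at H/2 = 9.350 ft.
ȳ = (P₁·6.233 + P₂·9.350)/(P₁+P₂) = 7.533 ft.

7.53 ft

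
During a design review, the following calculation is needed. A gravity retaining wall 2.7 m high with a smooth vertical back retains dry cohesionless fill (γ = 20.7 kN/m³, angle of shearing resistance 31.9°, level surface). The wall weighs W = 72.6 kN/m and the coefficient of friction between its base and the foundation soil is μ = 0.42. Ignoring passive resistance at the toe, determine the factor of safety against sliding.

K_a = tan²(45° − 31.9°/2) = 0.3085.
P_a = ½K_aγH² = 0.5×0.3085×20.7×2.7² = 23.28 kN/m, acting at H/3 = 0.9000 m above the base.
FS_sliding = μW / P_a = 0.42×72.6 / 23.28 = 1.310.

1.31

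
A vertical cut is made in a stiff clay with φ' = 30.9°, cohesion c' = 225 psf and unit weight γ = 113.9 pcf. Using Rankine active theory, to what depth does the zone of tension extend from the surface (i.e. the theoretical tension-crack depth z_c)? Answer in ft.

6.97 ft

K_a = tan²(45° − 30.9°/2) = 0.3214; √K_a = 0.5669.
The active pressure is zero where K_a γ z = 2c√K_a, so z_c = 2c/(γ√K_a) = 2×225/(113.9×0.5669) = 6.969 ft.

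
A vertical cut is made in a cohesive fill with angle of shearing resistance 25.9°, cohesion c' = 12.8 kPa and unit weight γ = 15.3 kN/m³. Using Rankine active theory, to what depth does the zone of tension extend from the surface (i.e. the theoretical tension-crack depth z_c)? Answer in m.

K_a = tan²(45° − 25.9°/2) = 0.3920; √K_a = 0.6261.
The active pressure is zero where K_a γ z = 2c√K_a, so z_c = 2c/(γ√K_a) = 2×12.8/(15.3×0.6261) = 2.672 m.

2.67 m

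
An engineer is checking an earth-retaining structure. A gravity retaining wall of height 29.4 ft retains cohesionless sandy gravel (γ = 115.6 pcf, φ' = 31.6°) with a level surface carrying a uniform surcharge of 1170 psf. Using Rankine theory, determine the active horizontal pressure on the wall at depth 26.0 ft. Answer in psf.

1300 psf

K_a = (1 − sin φ)/(1 + sin φ) = 0.3123.
σ_v = γz + q = 115.6 × 26.0 + 1170 = 4176 psf.
σ_h = K_a σ_v = 0.3123 × 4176 = 1304 psf.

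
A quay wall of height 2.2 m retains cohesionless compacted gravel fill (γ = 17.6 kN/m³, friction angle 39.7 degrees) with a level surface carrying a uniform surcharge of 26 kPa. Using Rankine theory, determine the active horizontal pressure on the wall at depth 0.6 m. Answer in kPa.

K_a = (1 − sin φ)/(1 + sin φ) = 0.2204.
σ_v = γz + q = 17.6 × 0.6 + 26 = 36.56 kPa.
σ_h = K_a σ_v = 0.2204 × 36.56 = 8.059 kPa.

8.06 kPa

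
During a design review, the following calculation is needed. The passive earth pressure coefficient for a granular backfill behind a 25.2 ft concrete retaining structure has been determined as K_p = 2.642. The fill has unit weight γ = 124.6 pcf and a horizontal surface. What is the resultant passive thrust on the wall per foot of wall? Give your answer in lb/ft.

P = ½ K_p γ H² = 0.5 × 2.642 × 124.6 × 25.2² = 104500 lb/ft.

105000 lb/ft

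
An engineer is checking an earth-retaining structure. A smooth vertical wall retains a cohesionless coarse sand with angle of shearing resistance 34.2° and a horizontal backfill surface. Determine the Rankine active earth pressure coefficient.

0.280

K_a = tan²(45° − φ/2) = tan²(27.90°) = 0.2803.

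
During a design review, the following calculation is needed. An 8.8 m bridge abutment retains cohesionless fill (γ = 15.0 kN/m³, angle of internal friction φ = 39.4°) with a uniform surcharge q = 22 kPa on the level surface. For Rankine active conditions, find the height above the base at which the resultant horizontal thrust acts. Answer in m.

K_a = 0.2234.
Triangular part P₁ = ½K_aγH² = 129.8 at H/3 = 2.933 m; rectangular part P₂ = K_a q H = 43.26 at H/2 = 4.400 m.
ȳ = (P₁·2.933 + P₂·4.400)/(P₁+P₂) = 3.300 m.

3.30 m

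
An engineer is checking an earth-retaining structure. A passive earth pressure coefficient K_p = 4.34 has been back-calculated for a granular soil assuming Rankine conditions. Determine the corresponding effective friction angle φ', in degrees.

38.7°

K_p = (1+sin φ)/(1−sin φ) ⇒ sin φ = (K_p − 1)/(K_p + 1) = 0.6255.
φ = arcsin(0.6255) = 38.72°.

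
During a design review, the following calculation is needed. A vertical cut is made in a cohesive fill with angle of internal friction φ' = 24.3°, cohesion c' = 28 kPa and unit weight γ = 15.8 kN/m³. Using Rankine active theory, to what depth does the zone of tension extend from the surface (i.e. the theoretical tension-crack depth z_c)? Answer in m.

5.49 m

K_a = tan²(45° − 24.3°/2) = 0.4169; √K_a = 0.6457.
The active pressure is zero where K_a γ z = 2c√K_a, so z_c = 2c/(γ√K_a) = 2×28/(15.8×0.6457) = 5.489 m.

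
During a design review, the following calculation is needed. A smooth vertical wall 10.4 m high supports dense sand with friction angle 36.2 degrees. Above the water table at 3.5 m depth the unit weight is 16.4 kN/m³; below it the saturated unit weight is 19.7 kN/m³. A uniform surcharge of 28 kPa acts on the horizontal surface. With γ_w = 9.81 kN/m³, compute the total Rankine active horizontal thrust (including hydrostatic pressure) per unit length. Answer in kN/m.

497 kN/m

K_a = tan²(45° − φ/2) = 0.2574.
γ' = 19.7 − 9.81 = 9.890 kN/m³. h₂ = H − d_w = 6.9 m.
σ'_h: at surface K_a·q = 7.207; at WT K_a(q+γd_w) = 21.98; at base K_a(q+γd_w+γ'h₂) = 39.54 kPa.
P₁ = ½(7.207+21.98)×3.5 = 51.08; P₂ = ½(21.98+39.54)×6.9 = 212.3; P_w = ½γ_w h₂² = 233.5.
Total = 51.08+212.3+233.5 = 496.9 kN/m.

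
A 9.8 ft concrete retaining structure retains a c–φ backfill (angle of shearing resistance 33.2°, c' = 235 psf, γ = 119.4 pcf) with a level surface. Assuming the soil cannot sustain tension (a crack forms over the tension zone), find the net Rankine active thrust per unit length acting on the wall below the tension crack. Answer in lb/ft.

K_a = 0.2924; √K_a = 0.5407.
Tension-crack depth z_c = 2c/(γ√K_a) = 2×235/(119.4×0.5407) = 7.280 ft.
σ_a at base = K_a γ H − 2c√K_a = 0.2924×119.4×9.8 − 2×235×0.5407 = 87.96 psf.
P_a = ½ × 87.96 × (H − z_c) = 0.5×87.96×2.520 = 110.8 lb/ft.

111 lb/ft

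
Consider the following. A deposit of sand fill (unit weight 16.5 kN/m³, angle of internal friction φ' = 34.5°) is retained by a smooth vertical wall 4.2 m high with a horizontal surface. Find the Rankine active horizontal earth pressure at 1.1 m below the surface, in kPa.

5.02 kPa

K_a = (1 − sin φ)/(1 + sin φ) = 0.2768.
σ_h = K_a γ z = 0.2768 × 16.5 × 1.1 = 5.024 kPa.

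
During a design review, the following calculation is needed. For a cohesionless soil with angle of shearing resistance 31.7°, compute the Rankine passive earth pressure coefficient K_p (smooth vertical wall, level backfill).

3.21

K_p = (1 + sin φ)/(1 − sin φ) = tan²(45° + 31.7°/2) = 3.215.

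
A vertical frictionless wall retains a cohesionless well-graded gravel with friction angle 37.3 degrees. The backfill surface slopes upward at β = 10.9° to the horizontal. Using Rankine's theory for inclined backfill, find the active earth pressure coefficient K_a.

K_a = cos β · (cos β − √(cos²β − cos²φ)) / (cos β + √(cos²β − cos²φ)).
cos β = 0.9820, cos φ = 0.7955, √(cos²β − cos²φ) = 0.5757.
K_a = 0.9820 × (0.9820 − 0.5757)/(0.9820 + 0.5757) = 0.2561.

0.256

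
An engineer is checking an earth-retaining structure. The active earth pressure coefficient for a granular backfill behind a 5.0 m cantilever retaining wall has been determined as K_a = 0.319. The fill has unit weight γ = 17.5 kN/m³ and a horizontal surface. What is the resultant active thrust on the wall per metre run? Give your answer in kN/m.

69.8 kN/m

P = ½ K_a γ H² = 0.5 × 0.319 × 17.5 × 5.0² = 69.78 kN/m.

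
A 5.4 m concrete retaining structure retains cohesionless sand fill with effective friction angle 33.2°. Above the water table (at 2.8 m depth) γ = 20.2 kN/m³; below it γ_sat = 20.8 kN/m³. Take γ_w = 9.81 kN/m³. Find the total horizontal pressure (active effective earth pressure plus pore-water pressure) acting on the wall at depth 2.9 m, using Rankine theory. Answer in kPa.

K_a = (1 − sin φ)/(1 + sin φ) = 0.2924.
γ' = 20.8 − 9.81 = 10.99 kN/m³.
Effective vertical stress at 2.9 m: σ'_v = 20.2×2.8 + 10.99×0.100 = 57.66 kPa.
σ'_h = K_a σ'_v = 0.2924 × 57.66 = 16.86 kPa; u = γ_w × 0.100 = 0.9810 kPa.
Total σ_h = 16.86 + 0.9810 = 17.84 kPa.

17.8 kPa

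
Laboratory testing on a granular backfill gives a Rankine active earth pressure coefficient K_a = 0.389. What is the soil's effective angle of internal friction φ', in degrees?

26.1°

K_a = tan²(45° − φ/2) ⇒ 45° − φ/2 = arctan(√0.389) = 31.95°.
φ = 2(45° − 31.95°) = 26.10°.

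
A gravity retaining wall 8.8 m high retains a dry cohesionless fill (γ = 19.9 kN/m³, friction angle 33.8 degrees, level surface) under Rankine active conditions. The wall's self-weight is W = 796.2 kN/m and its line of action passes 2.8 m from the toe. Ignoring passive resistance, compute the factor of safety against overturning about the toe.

3.46

K_a = tan²(45° − 33.8°/2) = 0.2851.
P_a = ½K_aγH² = 0.5×0.2851×19.9×8.8² = 219.7 kN/m, acting at H/3 = 2.933 m above the base.
Overturning moment M_o = P_a × H/3 = 219.7 × 2.933 = 644.4.
Resisting moment M_r = W × 2.8 = 796.2 × 2.8 = 2229.
FS_overturning = M_r/M_o = 2229/644.4 = 3.460.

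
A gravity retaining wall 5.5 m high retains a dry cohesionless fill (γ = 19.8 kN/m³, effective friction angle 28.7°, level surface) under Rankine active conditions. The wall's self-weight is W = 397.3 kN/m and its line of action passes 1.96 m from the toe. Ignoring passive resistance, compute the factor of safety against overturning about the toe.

K_a = tan²(45° − 28.7°/2) = 0.3511.
P_a = ½K_aγH² = 0.5×0.3511×19.8×5.5² = 105.2 kN/m, acting at H/3 = 1.833 m above the base.
Overturning moment M_o = P_a × H/3 = 105.2 × 1.833 = 192.8.
Resisting moment M_r = W × 1.96 = 397.3 × 1.96 = 778.7.
FS_overturning = M_r/M_o = 778.7/192.8 = 4.039.

4.04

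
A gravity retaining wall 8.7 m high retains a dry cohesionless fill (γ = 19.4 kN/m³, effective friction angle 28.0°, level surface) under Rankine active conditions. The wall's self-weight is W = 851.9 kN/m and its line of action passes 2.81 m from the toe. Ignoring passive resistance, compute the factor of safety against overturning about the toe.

3.11

K_a = tan²(45° − 28.0°/2) = 0.3610.
P_a = ½K_aγH² = 0.5×0.3610×19.4×8.7² = 265.1 kN/m, acting at H/3 = 2.900 m above the base.
Overturning moment M_o = P_a × H/3 = 265.1 × 2.900 = 768.7.
Resisting moment M_r = W × 2.81 = 851.9 × 2.81 = 2394.
FS_overturning = M_r/M_o = 2394/768.7 = 3.114.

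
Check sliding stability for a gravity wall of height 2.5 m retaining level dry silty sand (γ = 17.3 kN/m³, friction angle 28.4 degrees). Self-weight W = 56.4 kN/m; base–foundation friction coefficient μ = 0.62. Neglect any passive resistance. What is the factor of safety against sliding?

1.82

K_a = tan²(45° − 28.4°/2) = 0.3554.
P_a = ½K_aγH² = 0.5×0.3554×17.3×2.5² = 19.21 kN/m, acting at H/3 = 0.8333 m above the base.
FS_sliding = μW / P_a = 0.62×56.4 / 19.21 = 1.820.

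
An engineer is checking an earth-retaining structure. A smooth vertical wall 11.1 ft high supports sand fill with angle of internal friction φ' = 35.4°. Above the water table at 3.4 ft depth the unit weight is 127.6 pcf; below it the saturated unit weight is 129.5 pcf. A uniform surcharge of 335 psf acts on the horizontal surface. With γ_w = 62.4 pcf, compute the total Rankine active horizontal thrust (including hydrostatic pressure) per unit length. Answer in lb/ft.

4460 lb/ft

K_a = tan²(45° − φ/2) = 0.2664.
γ' = 129.5 − 62.4 = 67.10 pcf. h₂ = H − d_w = 7.7 ft.
σ'_h: at surface K_a·q = 89.24; at WT K_a(q+γd_w) = 204.8; at base K_a(q+γd_w+γ'h₂) = 342.5 psf.
P₁ = ½(89.24+204.8)×3.4 = 499.9; P₂ = ½(204.8+342.5)×7.7 = 2107; P_w = ½γ_w h₂² = 1850.
Total = 499.9+2107+1850 = 4457 lb/ft.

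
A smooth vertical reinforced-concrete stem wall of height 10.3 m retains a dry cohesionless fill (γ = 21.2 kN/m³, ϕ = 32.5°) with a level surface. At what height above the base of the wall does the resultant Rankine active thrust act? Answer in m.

K_a = 0.3010.
The pressure distribution is triangular, so the resultant acts at H/3 above the base = 10.3/3 = 3.433 m.

3.43 m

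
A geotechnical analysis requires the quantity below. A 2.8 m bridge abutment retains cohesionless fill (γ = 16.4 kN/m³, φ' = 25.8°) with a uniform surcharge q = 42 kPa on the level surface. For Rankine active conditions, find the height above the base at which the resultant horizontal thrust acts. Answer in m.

K_a = 0.3935.
Triangular part P₁ = ½K_aγH² = 25.30 at H/3 = 0.9333 m; rectangular part P₂ = K_a q H = 46.28 at H/2 = 1.400 m.
ȳ = (P₁·0.9333 + P₂·1.400)/(P₁+P₂) = 1.235 m.

1.24 m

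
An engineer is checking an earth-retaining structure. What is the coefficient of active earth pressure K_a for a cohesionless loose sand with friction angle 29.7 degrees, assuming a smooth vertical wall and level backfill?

0.337

K_a = (1 − sin φ)/(1 + sin φ) = (1 − sin 29.7°)/(1 + sin 29.7°) = 0.3374.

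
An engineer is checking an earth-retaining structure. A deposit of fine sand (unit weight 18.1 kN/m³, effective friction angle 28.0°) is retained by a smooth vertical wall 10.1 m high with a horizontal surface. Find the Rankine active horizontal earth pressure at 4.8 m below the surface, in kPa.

K_a = (1 − sin φ)/(1 + sin φ) = 0.3610.
σ_h = K_a γ z = 0.3610 × 18.1 × 4.8 = 31.37 kPa.

31.4 kPa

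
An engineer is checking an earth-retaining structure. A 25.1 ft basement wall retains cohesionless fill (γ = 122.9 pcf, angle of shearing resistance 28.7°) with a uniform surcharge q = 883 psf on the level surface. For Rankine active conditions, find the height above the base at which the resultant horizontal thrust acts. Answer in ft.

9.89 ft

K_a = 0.3511.
Triangular part P₁ = ½K_aγH² = 13590 at H/3 = 8.367 ft; rectangular part P₂ = K_a q H = 7783 at H/2 = 12.55 ft.
ȳ = (P₁·8.367 + P₂·12.55)/(P₁+P₂) = 9.890 ft.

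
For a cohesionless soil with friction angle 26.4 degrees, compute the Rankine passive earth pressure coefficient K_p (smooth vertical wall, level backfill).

K_p = (1 + sin φ)/(1 − sin φ) = tan²(45° + 26.4°/2) = 2.601.

2.60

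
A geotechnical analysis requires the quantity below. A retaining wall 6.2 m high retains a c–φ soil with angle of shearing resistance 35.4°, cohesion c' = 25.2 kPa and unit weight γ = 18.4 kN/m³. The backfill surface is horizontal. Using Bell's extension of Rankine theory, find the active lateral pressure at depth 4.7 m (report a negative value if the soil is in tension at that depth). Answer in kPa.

-2.98 kPa

K_a = (1 − sin φ)/(1 + sin φ) = 0.2664.
σ_a = K_a γ z − 2c√K_a = 0.2664×18.4×4.7 − 2×25.2×0.5161 = -2.975 kPa.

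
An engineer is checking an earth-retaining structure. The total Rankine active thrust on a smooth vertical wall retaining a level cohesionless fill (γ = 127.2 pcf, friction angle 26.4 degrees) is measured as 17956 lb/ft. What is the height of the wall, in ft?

27.1 ft

K_a = 0.3844. P_a = ½ K_a γ H² ⇒ H = √(2P_a/(K_a γ)).
H = √(2×17956/(0.3844×127.2)) = 27.10 ft.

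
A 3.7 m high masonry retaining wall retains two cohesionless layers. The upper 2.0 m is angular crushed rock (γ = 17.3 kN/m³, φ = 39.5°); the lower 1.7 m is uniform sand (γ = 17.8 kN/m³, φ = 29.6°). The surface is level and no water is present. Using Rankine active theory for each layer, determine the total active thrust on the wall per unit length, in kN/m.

36.3 kN/m

K_a1 = tan²(45°−39.5°/2) = 0.2224; K_a2 = tan²(45°−29.6°/2) = 0.3387.
Layer 1: σ at base = K_a1 γ₁ h₁ = 7.696 kPa; P₁ = ½×7.696×2.0 = 7.696.
Layer 2: σ_v at top = γ₁h₁ = 34.60; σ_h top = K_a2×34.60 = 11.72; σ_h base = K_a2×(34.60+17.8×1.7) = 21.97.
P₂ = ½(11.72+21.97)×1.7 = 28.64. Total P_a = 7.696+28.64 = 36.33 kN/m.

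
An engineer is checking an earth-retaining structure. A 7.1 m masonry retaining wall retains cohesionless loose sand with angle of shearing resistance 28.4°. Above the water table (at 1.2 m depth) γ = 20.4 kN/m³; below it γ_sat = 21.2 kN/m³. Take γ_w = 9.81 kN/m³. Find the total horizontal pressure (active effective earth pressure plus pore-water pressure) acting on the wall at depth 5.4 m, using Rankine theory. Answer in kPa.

K_a = (1 − sin φ)/(1 + sin φ) = 0.3554.
γ' = 21.2 − 9.81 = 11.39 kN/m³.
Effective vertical stress at 5.4 m: σ'_v = 20.4×1.2 + 11.39×4.20 = 72.32 kPa.
σ'_h = K_a σ'_v = 0.3554 × 72.32 = 25.70 kPa; u = γ_w × 4.20 = 41.20 kPa.
Total σ_h = 25.70 + 41.20 = 66.90 kPa.

66.9 kPa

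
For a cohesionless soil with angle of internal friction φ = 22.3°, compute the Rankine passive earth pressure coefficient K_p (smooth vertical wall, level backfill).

K_p = (1 + sin φ)/(1 − sin φ) = tan²(45° + 22.3°/2) = 2.223.

2.22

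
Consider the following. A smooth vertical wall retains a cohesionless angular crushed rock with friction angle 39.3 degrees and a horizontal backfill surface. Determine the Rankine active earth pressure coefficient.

0.224

K_a = tan²(45° − φ/2) = tan²(25.35°) = 0.2245.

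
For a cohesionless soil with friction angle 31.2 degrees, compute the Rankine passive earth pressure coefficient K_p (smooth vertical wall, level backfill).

K_p = (1 + sin φ)/(1 − sin φ) = tan²(45° + 31.2°/2) = 3.150.

3.15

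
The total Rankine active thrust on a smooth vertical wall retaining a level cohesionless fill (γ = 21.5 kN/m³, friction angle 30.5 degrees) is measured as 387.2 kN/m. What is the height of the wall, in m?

K_a = 0.3267. P_a = ½ K_a γ H² ⇒ H = √(2P_a/(K_a γ)).
H = √(2×387.2/(0.3267×21.5)) = 10.50 m.

10.5 m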